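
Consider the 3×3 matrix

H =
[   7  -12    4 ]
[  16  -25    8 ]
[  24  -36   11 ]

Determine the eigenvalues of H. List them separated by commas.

-5, -1, -1

Compute the characteristic polynomial p(r) = det(rI - H).
Expanding the 3×3 determinant: p(r) = r^3 + 7r^2 + 11r + 5.
Since p(-1) = 0, r = -1 is a root.
Factor out (r + 1): p(r) = (r + 1)·(r^2 + 6r + 5).
The quadratic factors as (r + 5)·(r + 1).
Eigenvalues: -5, -1, -1.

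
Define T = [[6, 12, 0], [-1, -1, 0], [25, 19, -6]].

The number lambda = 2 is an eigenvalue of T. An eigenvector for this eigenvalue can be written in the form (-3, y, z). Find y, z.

We need (T - 2I)v = 0.
T - 2I = [[4, 12, 0], [-1, -3, 0], [25, 19, -8]].
Row 1: (4)·-3 + (12)·y + (0)·z = 0
Row 2: (-1)·-3 + (-3)·y + (0)·z = 0
Row 3: (25)·-3 + (19)·y + (-8)·z = 0
Solving gives y = 1, z = -7.
Check: T·(-3, 1, -7) = (-6, 2, -14) = 2·(-3, 1, -7).

1, -7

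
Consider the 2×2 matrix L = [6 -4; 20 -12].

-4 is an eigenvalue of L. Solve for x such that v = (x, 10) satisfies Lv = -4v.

We need (L + 4I)v = 0.
L + 4I = [[10, -4], [20, -8]].
Row 1: (10)·x + (-4)·10 = 0
Row 2: (20)·x + (-8)·10 = 0
Solving gives x = 4.
Check: L·(4, 10) = (-16, -40) = -4·(4, 10).

4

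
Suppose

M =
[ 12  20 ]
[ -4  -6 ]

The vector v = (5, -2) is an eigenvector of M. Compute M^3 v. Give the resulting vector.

(320, -128)

First find the eigenvalue: Mv = (20, -8) = 4·(5, -2), so λ = 4.
Then M^3 v = λ^3·v = 4^3·(5, -2) = 64·(5, -2) = (320, -128).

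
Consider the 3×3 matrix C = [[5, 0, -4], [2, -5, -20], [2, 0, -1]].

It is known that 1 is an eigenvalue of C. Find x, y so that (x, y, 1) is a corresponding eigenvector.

1, -3

We need (C - 1I)v = 0.
C - 1I = [[4, 0, -4], [2, -6, -20], [2, 0, -2]].
Row 1: (4)·x + (0)·y + (-4)·1 = 0
Row 2: (2)·x + (-6)·y + (-20)·1 = 0
Row 3: (2)·x + (0)·y + (-2)·1 = 0
Solving gives x = 1, y = -3.
Check: C·(1, -3, 1) = (1, -3, 1) = 1·(1, -3, 1).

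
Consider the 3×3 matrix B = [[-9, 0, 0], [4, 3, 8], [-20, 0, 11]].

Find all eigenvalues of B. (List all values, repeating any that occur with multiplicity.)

Compute the characteristic polynomial p(μ) = det(μI - B).
Expanding along the first row, p(μ) = μ^3 - 5μ^2 - 93μ + 297.
Rational-root test: μ = -9 gives p(-9) = 0.
Factor out (μ + 9): p(μ) = (μ + 9)·(μ^2 - 14μ + 33).
The quadratic factors as (μ - 3)·(μ - 11).
Eigenvalues: -9, 3, 11.

-9, 3, 11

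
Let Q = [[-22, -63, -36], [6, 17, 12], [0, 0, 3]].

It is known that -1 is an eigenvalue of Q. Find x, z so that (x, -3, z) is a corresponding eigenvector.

9, 0

We need (Q + 1I)v = 0.
Q + 1I = [[-21, -63, -36], [6, 18, 12], [0, 0, 4]].
Row 1: (-21)·x + (-63)·-3 + (-36)·z = 0
Row 2: (6)·x + (18)·-3 + (12)·z = 0
Row 3: (0)·x + (0)·-3 + (4)·z = 0
Solving gives x = 9, z = 0.
Check: Q·(9, -3, 0) = (-9, 3, 0) = -1·(9, -3, 0).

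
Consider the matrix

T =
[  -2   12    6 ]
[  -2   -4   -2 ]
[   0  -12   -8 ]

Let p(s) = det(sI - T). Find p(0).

64

p(0) = det(0·I − T) = det(−T) = (−1)^3·det(T).
det(T) = -64, so p(0) = 64.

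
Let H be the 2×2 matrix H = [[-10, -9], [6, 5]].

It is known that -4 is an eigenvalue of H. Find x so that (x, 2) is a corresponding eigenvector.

We need (H + 4I)v = 0.
H + 4I = [[-6, -9], [6, 9]].
Row 1: (-6)·x + (-9)·2 = 0
Row 2: (6)·x + (9)·2 = 0
Solving gives x = -3.
Check: H·(-3, 2) = (12, -8) = -4·(-3, 2).

-3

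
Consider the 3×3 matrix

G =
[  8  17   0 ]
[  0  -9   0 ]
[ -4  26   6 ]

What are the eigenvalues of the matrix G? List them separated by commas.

-9, 6, 8

The characteristic polynomial is p(lambda) = det(lambda·I - G).
Expanding along the first row, p(lambda) = lambda^3 - 5·lambda^2 - 78·lambda + 432.
Since p(6) = 0, lambda = 6 is a root.
Dividing by (lambda - 6) leaves lambda^2 + lambda - 72.
The quadratic factors as (lambda + 9)·(lambda - 8).
Eigenvalues: -9, 6, 8.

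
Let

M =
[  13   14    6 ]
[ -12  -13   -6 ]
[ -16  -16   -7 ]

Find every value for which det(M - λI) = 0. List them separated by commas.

-7, -1, 1

Set up det(sI - M) = 0.
Cofactor expansion gives p(s) = s^3 + 7s^2 - s - 7.
Since p(-1) = 0, s = -1 is a root.
Factor out (s + 1): p(s) = (s + 1)·(s^2 + 6s - 7).
The quadratic factors as (s + 7)·(s - 1).
Eigenvalues: -7, -1, 1.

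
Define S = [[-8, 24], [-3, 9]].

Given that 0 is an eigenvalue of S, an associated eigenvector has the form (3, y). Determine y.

1

We need (S)v = 0.
S = [[-8, 24], [-3, 9]].
Row 1: (-8)·3 + (24)·y = 0
Row 2: (-3)·3 + (9)·y = 0
Solving gives y = 1.
Check: S·(3, 1) = (0, 0) = 0·(3, 1).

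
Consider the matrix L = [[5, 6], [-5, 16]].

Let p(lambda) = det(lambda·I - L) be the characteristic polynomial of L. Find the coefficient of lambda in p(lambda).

-21

The coefficient of lambda of det(lambda·I - L) is −trace(L).
trace(L) = (5) + (16) = 21, so the coefficient is -21.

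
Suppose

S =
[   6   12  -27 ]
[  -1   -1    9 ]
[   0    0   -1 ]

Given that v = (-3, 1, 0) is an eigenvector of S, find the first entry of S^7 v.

First find the eigenvalue: Sv = (-6, 2, 0) = 2·(-3, 1, 0), so λ = 2.
Then S^7 v = λ^7·v = 2^7·(-3, 1, 0) = 128·(-3, 1, 0) = (-384, 128, 0).

-384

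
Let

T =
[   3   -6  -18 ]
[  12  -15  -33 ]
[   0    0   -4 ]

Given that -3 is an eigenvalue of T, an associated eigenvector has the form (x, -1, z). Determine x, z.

We need (T + 3I)v = 0.
T + 3I = [[6, -6, -18], [12, -12, -33], [0, 0, -1]].
Row 1: (6)·x + (-6)·-1 + (-18)·z = 0
Row 2: (12)·x + (-12)·-1 + (-33)·z = 0
Row 3: (0)·x + (0)·-1 + (-1)·z = 0
Solving gives x = -1, z = 0.
Check: T·(-1, -1, 0) = (3, 3, 0) = -3·(-1, -1, 0).

-1, 0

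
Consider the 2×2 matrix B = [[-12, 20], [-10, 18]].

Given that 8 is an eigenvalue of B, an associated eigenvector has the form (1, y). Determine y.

We need (B - 8I)v = 0.
B - 8I = [[-20, 20], [-10, 10]].
Row 1: (-20)·1 + (20)·y = 0
Row 2: (-10)·1 + (10)·y = 0
Solving gives y = 1.
Check: B·(1, 1) = (8, 8) = 8·(1, 1).

1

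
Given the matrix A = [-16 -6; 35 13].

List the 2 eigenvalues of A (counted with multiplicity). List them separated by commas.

det(A - tI) = (-16 - t)(13 - t) - (-6)·(35) = t^2 + 3t + 2.
This factors as (t + 2)·(t + 1) = 0.
Eigenvalues: -2, -1.

-2, -1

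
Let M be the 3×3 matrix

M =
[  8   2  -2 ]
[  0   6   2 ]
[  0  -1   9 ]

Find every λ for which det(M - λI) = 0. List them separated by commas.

Set up det(tI - M) = 0.
Expanding the 3×3 determinant: p(t) = t^3 - 23t^2 + 176t - 448.
Since p(8) = 0, t = 8 is a root.
Dividing by (t - 8) leaves t^2 - 15t + 56.
The quadratic factors as (t - 7)·(t - 8).
Eigenvalues: 7, 8, 8.

7, 8, 8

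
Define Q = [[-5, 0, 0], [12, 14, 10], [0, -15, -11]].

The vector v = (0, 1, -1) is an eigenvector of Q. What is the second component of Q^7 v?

16384

First find the eigenvalue: Qv = (0, 4, -4) = 4·(0, 1, -1), so λ = 4.
Then Q^7 v = λ^7·v = 4^7·(0, 1, -1) = 16384·(0, 1, -1) = (0, 16384, -16384).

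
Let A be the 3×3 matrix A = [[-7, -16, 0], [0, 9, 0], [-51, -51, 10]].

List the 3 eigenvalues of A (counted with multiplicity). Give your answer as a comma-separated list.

The characteristic polynomial is p(t) = det(tI - A).
Expanding along the first row, p(t) = t^3 - 12t^2 - 43t + 630.
Since p(9) = 0, t = 9 is a root.
Dividing by (t - 9) leaves t^2 - 3t - 70.
The quadratic factors as (t + 7)·(t - 10).
Eigenvalues: -7, 9, 10.

-7, 9, 10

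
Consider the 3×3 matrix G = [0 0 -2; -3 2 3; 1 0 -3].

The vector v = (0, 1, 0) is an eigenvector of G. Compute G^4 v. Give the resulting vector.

First find the eigenvalue: Gv = (0, 2, 0) = 2·(0, 1, 0), so λ = 2.
Then G^4 v = λ^4·v = 2^4·(0, 1, 0) = 16·(0, 1, 0) = (0, 16, 0).

(0, 16, 0)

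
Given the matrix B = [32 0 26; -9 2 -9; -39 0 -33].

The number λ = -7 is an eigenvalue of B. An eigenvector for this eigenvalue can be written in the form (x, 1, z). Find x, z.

We need (B + 7I)v = 0.
B + 7I = [[39, 0, 26], [-9, 9, -9], [-39, 0, -26]].
Row 1: (39)·x + (0)·1 + (26)·z = 0
Row 2: (-9)·x + (9)·1 + (-9)·z = 0
Row 3: (-39)·x + (0)·1 + (-26)·z = 0
Solving gives x = -2, z = 3.
Check: B·(-2, 1, 3) = (14, -7, -21) = -7·(-2, 1, 3).

-2, 3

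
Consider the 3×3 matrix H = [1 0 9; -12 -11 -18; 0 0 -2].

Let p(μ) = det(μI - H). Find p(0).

-22

p(0) = det(0·I − H) = det(−H) = (−1)^3·det(H).
det(H) = 22, so p(0) = -22.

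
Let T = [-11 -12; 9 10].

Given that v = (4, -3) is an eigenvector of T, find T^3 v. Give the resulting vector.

(-32, 24)

First find the eigenvalue: Tv = (-8, 6) = -2·(4, -3), so λ = -2.
Then T^3 v = λ^3·v = (-2)^3·(4, -3) = -8·(4, -3) = (-32, 24).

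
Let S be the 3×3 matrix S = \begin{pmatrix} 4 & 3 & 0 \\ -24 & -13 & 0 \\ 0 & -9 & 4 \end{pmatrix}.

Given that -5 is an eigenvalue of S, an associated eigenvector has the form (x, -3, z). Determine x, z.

1, -3

We need (S + 5I)v = 0.
S + 5I = [[9, 3, 0], [-24, -8, 0], [0, -9, 9]].
Row 1: (9)·x + (3)·-3 + (0)·z = 0
Row 2: (-24)·x + (-8)·-3 + (0)·z = 0
Row 3: (0)·x + (-9)·-3 + (9)·z = 0
Solving gives x = 1, z = -3.
Check: S·(1, -3, -3) = (-5, 15, 15) = -5·(1, -3, -3).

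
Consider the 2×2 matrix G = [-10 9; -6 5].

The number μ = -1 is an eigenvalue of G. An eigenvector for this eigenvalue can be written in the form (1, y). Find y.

We need (G + 1I)v = 0.
G + 1I = [[-9, 9], [-6, 6]].
Row 1: (-9)·1 + (9)·y = 0
Row 2: (-6)·1 + (6)·y = 0
Solving gives y = 1.
Check: G·(1, 1) = (-1, -1) = -1·(1, 1).

1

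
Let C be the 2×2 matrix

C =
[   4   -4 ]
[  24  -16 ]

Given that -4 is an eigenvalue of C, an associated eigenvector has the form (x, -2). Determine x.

We need (C + 4I)v = 0.
C + 4I = [[8, -4], [24, -12]].
Row 1: (8)·x + (-4)·-2 = 0
Row 2: (24)·x + (-12)·-2 = 0
Solving gives x = -1.
Check: C·(-1, -2) = (4, 8) = -4·(-1, -2).

-1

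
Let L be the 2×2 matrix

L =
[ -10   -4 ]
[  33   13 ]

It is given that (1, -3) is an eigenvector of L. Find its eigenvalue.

Compute Lv: L·(1, -3) = (2, -6).
Since Lv = λv, compare component 1: 2 = λ·1, so λ = 2.

2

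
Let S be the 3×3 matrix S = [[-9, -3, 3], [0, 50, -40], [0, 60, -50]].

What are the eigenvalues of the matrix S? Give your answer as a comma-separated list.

The characteristic polynomial is p(s) = det(sI - S).
Expanding along the first row, p(s) = s^3 + 9s^2 - 100s - 900.
Since p(-9) = 0, s = -9 is a root.
Dividing by (s + 9) leaves s^2 - 100.
The quadratic factors as (s + 10)·(s - 10).
Eigenvalues: -10, -9, 10.

-10, -9, 10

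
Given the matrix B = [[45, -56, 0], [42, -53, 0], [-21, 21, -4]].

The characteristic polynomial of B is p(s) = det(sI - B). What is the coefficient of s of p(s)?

-1

p(s) = s^3 + 12s^2 - s - 132.
The coefficient of s is -1.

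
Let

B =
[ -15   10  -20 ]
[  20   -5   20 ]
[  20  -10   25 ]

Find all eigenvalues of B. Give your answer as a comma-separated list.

-5, 5, 5

Compute the characteristic polynomial p(μ) = det(μI - B).
Cofactor expansion gives p(μ) = μ^3 - 5μ^2 - 25μ + 125.
Since p(-5) = 0, μ = -5 is a root.
Dividing by (μ + 5) leaves μ^2 - 10μ + 25.
The quadratic factor is (μ - 5)^2.
Eigenvalues: -5, 5, 5.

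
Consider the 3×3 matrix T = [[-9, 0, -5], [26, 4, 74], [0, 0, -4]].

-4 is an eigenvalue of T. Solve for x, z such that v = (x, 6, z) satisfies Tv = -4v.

We need (T + 4I)v = 0.
T + 4I = [[-5, 0, -5], [26, 8, 74], [0, 0, 0]].
Row 1: (-5)·x + (0)·6 + (-5)·z = 0
Row 2: (26)·x + (8)·6 + (74)·z = 0
Row 3: (0)·x + (0)·6 + (0)·z = 0
Solving gives x = 1, z = -1.
Check: T·(1, 6, -1) = (-4, -24, 4) = -4·(1, 6, -1).

1, -1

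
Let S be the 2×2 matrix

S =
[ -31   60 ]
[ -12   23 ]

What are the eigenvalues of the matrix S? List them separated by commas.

det(S - tI) = (-31 - t)(23 - t) - (60)·(-12) = t^2 + 8t + 7.
This factors as (t + 7)·(t + 1) = 0.
Eigenvalues: -7, -1.

-7, -1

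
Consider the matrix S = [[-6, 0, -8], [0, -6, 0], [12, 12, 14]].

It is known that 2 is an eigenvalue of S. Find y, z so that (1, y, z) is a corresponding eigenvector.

We need (S - 2I)v = 0.
S - 2I = [[-8, 0, -8], [0, -8, 0], [12, 12, 12]].
Row 1: (-8)·1 + (0)·y + (-8)·z = 0
Row 2: (0)·1 + (-8)·y + (0)·z = 0
Row 3: (12)·1 + (12)·y + (12)·z = 0
Solving gives y = 0, z = -1.
Check: S·(1, 0, -1) = (2, 0, -2) = 2·(1, 0, -1).

0, -1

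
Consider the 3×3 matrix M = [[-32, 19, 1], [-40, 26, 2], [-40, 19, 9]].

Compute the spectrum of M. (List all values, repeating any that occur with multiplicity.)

-12, 7, 8

Set up det(rI - M) = 0.
Expanding along the first row, p(r) = r^3 - 3r^2 - 124r + 672.
Since p(7) = 0, r = 7 is a root.
Factor out (r - 7): p(r) = (r - 7)·(r^2 + 4r - 96).
The quadratic factors as (r + 12)·(r - 8).
Eigenvalues: -12, 7, 8.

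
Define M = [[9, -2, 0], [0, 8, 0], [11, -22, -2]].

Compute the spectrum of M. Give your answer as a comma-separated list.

Compute the characteristic polynomial p(t) = det(tI - M).
Expanding the 3×3 determinant: p(t) = t^3 - 15t^2 + 38t + 144.
Try t = -2: p(-2) = 0, so -2 is a root.
Dividing by (t + 2) leaves t^2 - 17t + 72.
The quadratic factors as (t - 8)·(t - 9).
Eigenvalues: -2, 8, 9.

-2, 8, 9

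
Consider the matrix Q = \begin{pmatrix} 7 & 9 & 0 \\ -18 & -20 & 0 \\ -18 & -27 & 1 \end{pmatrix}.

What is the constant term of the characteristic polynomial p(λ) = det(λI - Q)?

-22

p(0) = det(0·I − Q) = det(−Q) = (−1)^3·det(Q).
det(Q) = 22, so p(0) = -22.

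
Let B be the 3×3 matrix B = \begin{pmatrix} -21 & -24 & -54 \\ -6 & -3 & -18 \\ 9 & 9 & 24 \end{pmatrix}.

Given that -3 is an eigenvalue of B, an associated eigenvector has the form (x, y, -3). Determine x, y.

9, 0

We need (B + 3I)v = 0.
B + 3I = [[-18, -24, -54], [-6, 0, -18], [9, 9, 27]].
Row 1: (-18)·x + (-24)·y + (-54)·-3 = 0
Row 2: (-6)·x + (0)·y + (-18)·-3 = 0
Row 3: (9)·x + (9)·y + (27)·-3 = 0
Solving gives x = 9, y = 0.
Check: B·(9, 0, -3) = (-27, 0, 9) = -3·(9, 0, -3).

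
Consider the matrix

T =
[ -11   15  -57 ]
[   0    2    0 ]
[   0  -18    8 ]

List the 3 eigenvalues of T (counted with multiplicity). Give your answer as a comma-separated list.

-11, 2, 8

Set up det(tI - T) = 0.
Expanding the 3×3 determinant: p(t) = t^3 + t^2 - 94t + 176.
Rational-root test: t = 2 gives p(2) = 0.
Factor out (t - 2): p(t) = (t - 2)·(t^2 + 3t - 88).
The quadratic factors as (t + 11)·(t - 8).
Eigenvalues: -11, 2, 8.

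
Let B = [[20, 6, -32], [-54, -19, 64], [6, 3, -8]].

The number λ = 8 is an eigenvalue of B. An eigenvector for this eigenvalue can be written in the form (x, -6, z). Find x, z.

3, 0

We need (B - 8I)v = 0.
B - 8I = [[12, 6, -32], [-54, -27, 64], [6, 3, -16]].
Row 1: (12)·x + (6)·-6 + (-32)·z = 0
Row 2: (-54)·x + (-27)·-6 + (64)·z = 0
Row 3: (6)·x + (3)·-6 + (-16)·z = 0
Solving gives x = 3, z = 0.
Check: B·(3, -6, 0) = (24, -48, 0) = 8·(3, -6, 0).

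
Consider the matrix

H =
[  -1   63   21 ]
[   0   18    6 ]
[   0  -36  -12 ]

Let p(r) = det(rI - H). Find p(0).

p(0) = det(0·I − H) = det(−H) = (−1)^3·det(H).
det(H) = 0, so p(0) = 0.

0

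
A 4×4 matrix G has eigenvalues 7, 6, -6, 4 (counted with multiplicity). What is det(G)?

-1008

det(G) is the product of the eigenvalues: (7) · (6) · (-6) · (4) = -1008.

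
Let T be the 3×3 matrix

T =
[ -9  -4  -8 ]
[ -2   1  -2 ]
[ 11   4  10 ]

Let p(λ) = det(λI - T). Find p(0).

2

p(0) = det(0·I − T) = det(−T) = (−1)^3·det(T).
det(T) = -2, so p(0) = 2.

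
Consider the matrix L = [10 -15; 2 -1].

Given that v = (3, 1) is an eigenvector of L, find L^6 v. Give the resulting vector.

(46875, 15625)

First find the eigenvalue: Lv = (15, 5) = 5·(3, 1), so λ = 5.
Then L^6 v = λ^6·v = 5^6·(3, 1) = 15625·(3, 1) = (46875, 15625).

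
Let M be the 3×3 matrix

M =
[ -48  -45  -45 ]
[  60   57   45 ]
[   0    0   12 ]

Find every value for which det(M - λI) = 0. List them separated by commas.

Compute the characteristic polynomial p(s) = det(sI - M).
Expanding along the first row, p(s) = s^3 - 21s^2 + 72s + 432.
Since p(12) = 0, s = 12 is a root.
Factor out (s - 12): p(s) = (s - 12)·(s^2 - 9s - 36).
The quadratic factors as (s + 3)·(s - 12).
Eigenvalues: -3, 12, 12.

-3, 12, 12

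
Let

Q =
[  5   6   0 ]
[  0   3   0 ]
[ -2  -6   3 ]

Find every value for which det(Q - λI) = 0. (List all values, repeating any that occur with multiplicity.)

The characteristic polynomial is p(λ) = det(λI - Q).
Cofactor expansion gives p(λ) = λ^3 - 11λ^2 + 39λ - 45.
Try λ = 3: p(3) = 0, so 3 is a root.
Dividing by (λ - 3) leaves λ^2 - 8λ + 15.
The quadratic factors as (λ - 3)·(λ - 5).
Eigenvalues: 3, 3, 5.

3, 3, 5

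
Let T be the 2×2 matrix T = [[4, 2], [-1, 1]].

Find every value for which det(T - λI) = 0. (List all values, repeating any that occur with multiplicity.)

2, 3

det(T - μI) = (4 - μ)(1 - μ) - (2)·(-1) = μ^2 - 5μ + 6.
This factors as (μ - 2)·(μ - 3) = 0.
Eigenvalues: 2, 3.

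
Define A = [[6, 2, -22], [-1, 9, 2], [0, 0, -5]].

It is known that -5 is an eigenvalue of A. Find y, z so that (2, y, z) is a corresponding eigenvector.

0, 1

We need (A + 5I)v = 0.
A + 5I = [[11, 2, -22], [-1, 14, 2], [0, 0, 0]].
Row 1: (11)·2 + (2)·y + (-22)·z = 0
Row 2: (-1)·2 + (14)·y + (2)·z = 0
Row 3: (0)·2 + (0)·y + (0)·z = 0
Solving gives y = 0, z = 1.
Check: A·(2, 0, 1) = (-10, 0, -5) = -5·(2, 0, 1).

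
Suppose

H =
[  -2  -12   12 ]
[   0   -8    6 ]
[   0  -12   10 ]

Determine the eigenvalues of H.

-2, -2, 4

Set up det(sI - H) = 0.
Expanding the 3×3 determinant: p(s) = s^3 - 12s - 16.
Rational-root test: s = -2 gives p(-2) = 0.
Factor out (s + 2): p(s) = (s + 2)·(s^2 - 2s - 8).
The quadratic factors as (s + 2)·(s - 4).
Eigenvalues: -2, -2, 4.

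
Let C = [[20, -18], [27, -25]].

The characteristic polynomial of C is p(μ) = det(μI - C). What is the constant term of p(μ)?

p(μ) = μ^2 + 5μ - 14.
The constant term is -14.

-14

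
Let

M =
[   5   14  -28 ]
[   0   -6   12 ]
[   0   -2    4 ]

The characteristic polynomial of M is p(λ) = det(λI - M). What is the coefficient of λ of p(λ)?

p(λ) = λ^3 - 3λ^2 - 10λ.
The coefficient of λ is -10.

-10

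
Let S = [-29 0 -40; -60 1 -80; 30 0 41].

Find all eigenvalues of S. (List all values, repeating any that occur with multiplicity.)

1, 1, 11

Set up det(rI - S) = 0.
Expanding along the first row, p(r) = r^3 - 13r^2 + 23r - 11.
Try r = 11: p(11) = 0, so 11 is a root.
Dividing by (r - 11) leaves r^2 - 2r + 1.
The quadratic factor is (r - 1)^2.
Eigenvalues: 1, 1, 11.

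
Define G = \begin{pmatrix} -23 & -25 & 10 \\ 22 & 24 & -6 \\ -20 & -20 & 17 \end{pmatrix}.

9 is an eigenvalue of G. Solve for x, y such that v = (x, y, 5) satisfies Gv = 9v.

0, 2

We need (G - 9I)v = 0.
G - 9I = [[-32, -25, 10], [22, 15, -6], [-20, -20, 8]].
Row 1: (-32)·x + (-25)·y + (10)·5 = 0
Row 2: (22)·x + (15)·y + (-6)·5 = 0
Row 3: (-20)·x + (-20)·y + (8)·5 = 0
Solving gives x = 0, y = 2.
Check: G·(0, 2, 5) = (0, 18, 45) = 9·(0, 2, 5).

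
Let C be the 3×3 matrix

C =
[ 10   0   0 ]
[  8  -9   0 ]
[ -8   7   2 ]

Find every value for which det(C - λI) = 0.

C is lower triangular, so its eigenvalues are the diagonal entries.
Diagonal: 10, -9, 2.

-9, 2, 10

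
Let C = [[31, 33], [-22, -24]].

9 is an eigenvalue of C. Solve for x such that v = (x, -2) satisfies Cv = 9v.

We need (C - 9I)v = 0.
C - 9I = [[22, 33], [-22, -33]].
Row 1: (22)·x + (33)·-2 = 0
Row 2: (-22)·x + (-33)·-2 = 0
Solving gives x = 3.
Check: C·(3, -2) = (27, -18) = 9·(3, -2).

3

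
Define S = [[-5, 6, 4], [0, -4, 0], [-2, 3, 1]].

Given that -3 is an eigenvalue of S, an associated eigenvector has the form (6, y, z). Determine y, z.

We need (S + 3I)v = 0.
S + 3I = [[-2, 6, 4], [0, -1, 0], [-2, 3, 4]].
Row 1: (-2)·6 + (6)·y + (4)·z = 0
Row 2: (0)·6 + (-1)·y + (0)·z = 0
Row 3: (-2)·6 + (3)·y + (4)·z = 0
Solving gives y = 0, z = 3.
Check: S·(6, 0, 3) = (-18, 0, -9) = -3·(6, 0, 3).

0, 3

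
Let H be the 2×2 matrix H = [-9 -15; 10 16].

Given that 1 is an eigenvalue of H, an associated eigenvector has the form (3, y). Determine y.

-2

We need (H - 1I)v = 0.
H - 1I = [[-10, -15], [10, 15]].
Row 1: (-10)·3 + (-15)·y = 0
Row 2: (10)·3 + (15)·y = 0
Solving gives y = -2.
Check: H·(3, -2) = (3, -2) = 1·(3, -2).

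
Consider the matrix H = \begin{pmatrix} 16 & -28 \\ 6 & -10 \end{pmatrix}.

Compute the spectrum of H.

det(H - λI) = (16 - λ)(-10 - λ) - (-28)·(6) = λ^2 - 6λ + 8.
This factors as (λ - 2)·(λ - 4) = 0.
Eigenvalues: 2, 4.

2, 4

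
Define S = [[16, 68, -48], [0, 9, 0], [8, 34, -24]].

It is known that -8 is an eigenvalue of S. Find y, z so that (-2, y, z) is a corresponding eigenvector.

0, -1

We need (S + 8I)v = 0.
S + 8I = [[24, 68, -48], [0, 17, 0], [8, 34, -16]].
Row 1: (24)·-2 + (68)·y + (-48)·z = 0
Row 2: (0)·-2 + (17)·y + (0)·z = 0
Row 3: (8)·-2 + (34)·y + (-16)·z = 0
Solving gives y = 0, z = -1.
Check: S·(-2, 0, -1) = (16, 0, 8) = -8·(-2, 0, -1).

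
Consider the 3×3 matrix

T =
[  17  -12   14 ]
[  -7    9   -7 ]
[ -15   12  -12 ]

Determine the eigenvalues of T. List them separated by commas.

The characteristic polynomial is p(λ) = det(λI - T).
Expanding the 3×3 determinant: p(λ) = λ^3 - 14λ^2 + 51λ - 54.
Rational-root test: λ = 2 gives p(2) = 0.
Factor out (λ - 2): p(λ) = (λ - 2)·(λ^2 - 12λ + 27).
The quadratic factors as (λ - 3)·(λ - 9).
Eigenvalues: 2, 3, 9.

2, 3, 9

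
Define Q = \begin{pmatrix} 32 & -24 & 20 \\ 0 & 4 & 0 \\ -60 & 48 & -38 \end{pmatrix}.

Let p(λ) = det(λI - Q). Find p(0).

64

p(0) = det(0·I − Q) = det(−Q) = (−1)^3·det(Q).
det(Q) = -64, so p(0) = 64.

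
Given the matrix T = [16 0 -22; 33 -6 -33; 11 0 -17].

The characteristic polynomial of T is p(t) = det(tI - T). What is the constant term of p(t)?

p(t) = t^3 + 7t^2 - 24t - 180.
The constant term is -180.

-180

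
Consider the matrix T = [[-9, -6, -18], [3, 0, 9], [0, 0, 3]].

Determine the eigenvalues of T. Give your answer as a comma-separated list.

-6, -3, 3

The characteristic polynomial is p(λ) = det(λI - T).
Expanding along the first row, p(λ) = λ^3 + 6λ^2 - 9λ - 54.
Rational-root test: λ = -3 gives p(-3) = 0.
Dividing by (λ + 3) leaves λ^2 + 3λ - 18.
The quadratic factors as (λ + 6)·(λ - 3).
Eigenvalues: -6, -3, 3.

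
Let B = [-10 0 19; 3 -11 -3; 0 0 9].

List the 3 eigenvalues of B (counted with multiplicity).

-11, -10, 9

Compute the characteristic polynomial p(λ) = det(λI - B).
Expanding along the first row, p(λ) = λ^3 + 12λ^2 - 79λ - 990.
Rational-root test: λ = 9 gives p(9) = 0.
Dividing by (λ - 9) leaves λ^2 + 21λ + 110.
The quadratic factors as (λ + 11)·(λ + 10).
Eigenvalues: -11, -10, 9.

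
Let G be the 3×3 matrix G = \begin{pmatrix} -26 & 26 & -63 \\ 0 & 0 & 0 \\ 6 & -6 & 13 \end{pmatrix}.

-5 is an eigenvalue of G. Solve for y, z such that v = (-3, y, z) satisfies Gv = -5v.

We need (G + 5I)v = 0.
G + 5I = [[-21, 26, -63], [0, 5, 0], [6, -6, 18]].
Row 1: (-21)·-3 + (26)·y + (-63)·z = 0
Row 2: (0)·-3 + (5)·y + (0)·z = 0
Row 3: (6)·-3 + (-6)·y + (18)·z = 0
Solving gives y = 0, z = 1.
Check: G·(-3, 0, 1) = (15, 0, -5) = -5·(-3, 0, 1).

0, 1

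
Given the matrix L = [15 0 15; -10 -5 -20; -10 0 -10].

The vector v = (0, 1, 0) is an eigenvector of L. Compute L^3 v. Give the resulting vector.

(0, -125, 0)

First find the eigenvalue: Lv = (0, -5, 0) = -5·(0, 1, 0), so λ = -5.
Then L^3 v = λ^3·v = (-5)^3·(0, 1, 0) = -125·(0, 1, 0) = (0, -125, 0).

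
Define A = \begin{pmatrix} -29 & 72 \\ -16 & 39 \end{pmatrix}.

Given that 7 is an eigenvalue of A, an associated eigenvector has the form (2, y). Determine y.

1

We need (A - 7I)v = 0.
A - 7I = [[-36, 72], [-16, 32]].
Row 1: (-36)·2 + (72)·y = 0
Row 2: (-16)·2 + (32)·y = 0
Solving gives y = 1.
Check: A·(2, 1) = (14, 7) = 7·(2, 1).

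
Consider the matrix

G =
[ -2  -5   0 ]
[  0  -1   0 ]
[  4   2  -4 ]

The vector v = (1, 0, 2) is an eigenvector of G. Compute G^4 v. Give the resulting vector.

First find the eigenvalue: Gv = (-2, 0, -4) = -2·(1, 0, 2), so λ = -2.
Then G^4 v = λ^4·v = (-2)^4·(1, 0, 2) = 16·(1, 0, 2) = (16, 0, 32).

(16, 0, 32)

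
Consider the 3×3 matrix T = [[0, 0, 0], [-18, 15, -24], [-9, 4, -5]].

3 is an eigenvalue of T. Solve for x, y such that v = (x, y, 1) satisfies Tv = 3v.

0, 2

We need (T - 3I)v = 0.
T - 3I = [[-3, 0, 0], [-18, 12, -24], [-9, 4, -8]].
Row 1: (-3)·x + (0)·y + (0)·1 = 0
Row 2: (-18)·x + (12)·y + (-24)·1 = 0
Row 3: (-9)·x + (4)·y + (-8)·1 = 0
Solving gives x = 0, y = 2.
Check: T·(0, 2, 1) = (0, 6, 3) = 3·(0, 2, 1).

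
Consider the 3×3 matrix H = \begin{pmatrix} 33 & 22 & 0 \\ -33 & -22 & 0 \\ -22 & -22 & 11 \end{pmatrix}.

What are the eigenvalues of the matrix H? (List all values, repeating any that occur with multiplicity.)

Set up det(sI - H) = 0.
Cofactor expansion gives p(s) = s^3 - 22s^2 + 121s.
Try s = 0: p(0) = 0, so 0 is a root.
Factor out s: p(s) = s·(s^2 - 22s + 121).
The quadratic factor is (s - 11)^2.
Eigenvalues: 0, 11, 11.

0, 11, 11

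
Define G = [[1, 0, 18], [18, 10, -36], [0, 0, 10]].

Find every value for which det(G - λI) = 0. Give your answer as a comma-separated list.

Compute the characteristic polynomial p(λ) = det(λI - G).
Expanding along the first row, p(λ) = λ^3 - 21λ^2 + 120λ - 100.
Since p(10) = 0, λ = 10 is a root.
Dividing by (λ - 10) leaves λ^2 - 11λ + 10.
The quadratic factors as (λ - 1)·(λ - 10).
Eigenvalues: 1, 10, 10.

1, 10, 10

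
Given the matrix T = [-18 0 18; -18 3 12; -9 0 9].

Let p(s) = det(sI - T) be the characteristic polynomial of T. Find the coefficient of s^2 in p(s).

The coefficient of s^2 of det(sI - T) is −trace(T).
trace(T) = (-18) + (3) + (9) = -6, so the coefficient is 6.

6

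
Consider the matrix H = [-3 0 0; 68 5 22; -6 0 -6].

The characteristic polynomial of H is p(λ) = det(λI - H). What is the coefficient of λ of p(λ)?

-27

p(λ) = λ^3 + 4λ^2 - 27λ - 90.
The coefficient of λ is -27.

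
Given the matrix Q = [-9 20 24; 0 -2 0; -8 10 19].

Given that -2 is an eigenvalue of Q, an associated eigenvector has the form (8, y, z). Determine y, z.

-2, 4

We need (Q + 2I)v = 0.
Q + 2I = [[-7, 20, 24], [0, 0, 0], [-8, 10, 21]].
Row 1: (-7)·8 + (20)·y + (24)·z = 0
Row 2: (0)·8 + (0)·y + (0)·z = 0
Row 3: (-8)·8 + (10)·y + (21)·z = 0
Solving gives y = -2, z = 4.
Check: Q·(8, -2, 4) = (-16, 4, -8) = -2·(8, -2, 4).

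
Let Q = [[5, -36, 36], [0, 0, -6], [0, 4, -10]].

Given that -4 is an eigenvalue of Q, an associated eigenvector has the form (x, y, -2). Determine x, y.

We need (Q + 4I)v = 0.
Q + 4I = [[9, -36, 36], [0, 4, -6], [0, 4, -6]].
Row 1: (9)·x + (-36)·y + (36)·-2 = 0
Row 2: (0)·x + (4)·y + (-6)·-2 = 0
Row 3: (0)·x + (4)·y + (-6)·-2 = 0
Solving gives x = -4, y = -3.
Check: Q·(-4, -3, -2) = (16, 12, 8) = -4·(-4, -3, -2).

-4, -3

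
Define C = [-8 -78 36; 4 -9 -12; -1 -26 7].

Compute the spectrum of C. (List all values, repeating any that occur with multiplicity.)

-9, -5, 4

The characteristic polynomial is p(lambda) = det(lambda·I - C).
Expanding the 3×3 determinant: p(lambda) = lambda^3 + 10·lambda^2 - 11·lambda - 180.
Try lambda = 4: p(4) = 0, so 4 is a root.
Dividing by (lambda - 4) leaves lambda^2 + 14·lambda + 45.
The quadratic factors as (lambda + 9)·(lambda + 5).
Eigenvalues: -9, -5, 4.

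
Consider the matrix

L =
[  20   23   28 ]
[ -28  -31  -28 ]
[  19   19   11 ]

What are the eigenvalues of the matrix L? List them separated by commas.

Set up det(tI - L) = 0.
Expanding the 3×3 determinant: p(t) = t^3 - 97t - 264.
Try t = 11: p(11) = 0, so 11 is a root.
Dividing by (t - 11) leaves t^2 + 11t + 24.
The quadratic factors as (t + 8)·(t + 3).
Eigenvalues: -8, -3, 11.

-8, -3, 11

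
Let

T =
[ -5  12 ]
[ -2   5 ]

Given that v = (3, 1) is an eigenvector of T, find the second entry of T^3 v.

-1

First find the eigenvalue: Tv = (-3, -1) = -1·(3, 1), so λ = -1.
Then T^3 v = λ^3·v = (-1)^3·(3, 1) = -1·(3, 1) = (-3, -1).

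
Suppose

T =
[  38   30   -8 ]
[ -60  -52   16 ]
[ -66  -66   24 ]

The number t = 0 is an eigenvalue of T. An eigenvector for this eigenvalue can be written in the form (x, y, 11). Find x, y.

We need (T)v = 0.
T = [[38, 30, -8], [-60, -52, 16], [-66, -66, 24]].
Row 1: (38)·x + (30)·y + (-8)·11 = 0
Row 2: (-60)·x + (-52)·y + (16)·11 = 0
Row 3: (-66)·x + (-66)·y + (24)·11 = 0
Solving gives x = -4, y = 8.
Check: T·(-4, 8, 11) = (0, 0, 0) = 0·(-4, 8, 11).

-4, 8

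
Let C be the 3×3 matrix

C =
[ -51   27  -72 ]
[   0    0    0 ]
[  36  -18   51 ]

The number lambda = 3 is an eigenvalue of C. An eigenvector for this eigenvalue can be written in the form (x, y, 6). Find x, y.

We need (C - 3I)v = 0.
C - 3I = [[-54, 27, -72], [0, -3, 0], [36, -18, 48]].
Row 1: (-54)·x + (27)·y + (-72)·6 = 0
Row 2: (0)·x + (-3)·y + (0)·6 = 0
Row 3: (36)·x + (-18)·y + (48)·6 = 0
Solving gives x = -8, y = 0.
Check: C·(-8, 0, 6) = (-24, 0, 18) = 3·(-8, 0, 6).

-8, 0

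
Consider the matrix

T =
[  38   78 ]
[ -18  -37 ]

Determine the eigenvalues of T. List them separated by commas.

det(T - sI) = (38 - s)(-37 - s) - (78)·(-18) = s^2 - s - 2.
This factors as (s + 1)·(s - 2) = 0.
Eigenvalues: -1, 2.

-1, 2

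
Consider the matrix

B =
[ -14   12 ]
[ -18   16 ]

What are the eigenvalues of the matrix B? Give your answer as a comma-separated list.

-2, 4

det(B - lambda·I) = (-14 - lambda)(16 - lambda) - (12)·(-18) = lambda^2 - 2·lambda - 8.
This factors as (lambda + 2)·(lambda - 4) = 0.
Eigenvalues: -2, 4.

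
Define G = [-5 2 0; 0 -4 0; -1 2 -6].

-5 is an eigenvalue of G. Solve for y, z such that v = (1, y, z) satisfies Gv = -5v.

We need (G + 5I)v = 0.
G + 5I = [[0, 2, 0], [0, 1, 0], [-1, 2, -1]].
Row 1: (0)·1 + (2)·y + (0)·z = 0
Row 2: (0)·1 + (1)·y + (0)·z = 0
Row 3: (-1)·1 + (2)·y + (-1)·z = 0
Solving gives y = 0, z = -1.
Check: G·(1, 0, -1) = (-5, 0, 5) = -5·(1, 0, -1).

0, -1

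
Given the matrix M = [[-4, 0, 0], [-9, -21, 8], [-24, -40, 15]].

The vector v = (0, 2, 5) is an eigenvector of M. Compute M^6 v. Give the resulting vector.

First find the eigenvalue: Mv = (0, -2, -5) = -1·(0, 2, 5), so λ = -1.
Then M^6 v = λ^6·v = (-1)^6·(0, 2, 5) = 1·(0, 2, 5) = (0, 2, 5).

(0, 2, 5)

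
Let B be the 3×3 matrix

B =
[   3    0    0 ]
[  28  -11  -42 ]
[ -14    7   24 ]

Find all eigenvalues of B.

3, 3, 10

The characteristic polynomial is p(λ) = det(λI - B).
Expanding along the first row, p(λ) = λ^3 - 16λ^2 + 69λ - 90.
Since p(3) = 0, λ = 3 is a root.
Dividing by (λ - 3) leaves λ^2 - 13λ + 30.
The quadratic factors as (λ - 3)·(λ - 10).
Eigenvalues: 3, 3, 10.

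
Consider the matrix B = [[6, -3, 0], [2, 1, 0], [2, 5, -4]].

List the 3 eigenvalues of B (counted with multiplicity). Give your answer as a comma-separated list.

-4, 3, 4

The characteristic polynomial is p(λ) = det(λI - B).
Expanding the 3×3 determinant: p(λ) = λ^3 - 3λ^2 - 16λ + 48.
Try λ = 3: p(3) = 0, so 3 is a root.
Dividing by (λ - 3) leaves λ^2 - 16.
The quadratic factors as (λ + 4)·(λ - 4).
Eigenvalues: -4, 3, 4.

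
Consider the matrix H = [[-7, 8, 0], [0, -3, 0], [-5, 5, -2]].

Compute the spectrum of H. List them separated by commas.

-7, -3, -2

Set up det(tI - H) = 0.
Cofactor expansion gives p(t) = t^3 + 12t^2 + 41t + 42.
Rational-root test: t = -2 gives p(-2) = 0.
Factor out (t + 2): p(t) = (t + 2)·(t^2 + 10t + 21).
The quadratic factors as (t + 7)·(t + 3).
Eigenvalues: -7, -3, -2.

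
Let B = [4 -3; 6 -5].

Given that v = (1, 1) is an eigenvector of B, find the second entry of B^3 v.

1

First find the eigenvalue: Bv = (1, 1) = 1·(1, 1), so λ = 1.
Then B^3 v = λ^3·v = 1^3·(1, 1) = 1·(1, 1) = (1, 1).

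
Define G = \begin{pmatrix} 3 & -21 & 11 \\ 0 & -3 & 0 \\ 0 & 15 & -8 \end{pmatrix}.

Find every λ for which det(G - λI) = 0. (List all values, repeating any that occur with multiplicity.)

Set up det(λI - G) = 0.
Expanding the 3×3 determinant: p(λ) = λ^3 + 8λ^2 - 9λ - 72.
Since p(-3) = 0, λ = -3 is a root.
Dividing by (λ + 3) leaves λ^2 + 5λ - 24.
The quadratic factors as (λ + 8)·(λ - 3).
Eigenvalues: -8, -3, 3.

-8, -3, 3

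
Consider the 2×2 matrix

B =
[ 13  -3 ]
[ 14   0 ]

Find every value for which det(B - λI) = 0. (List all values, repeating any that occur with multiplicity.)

6, 7

det(B - rI) = (13 - r)(0 - r) - (-3)·(14) = r^2 - 13r + 42.
This factors as (r - 6)·(r - 7) = 0.
Eigenvalues: 6, 7.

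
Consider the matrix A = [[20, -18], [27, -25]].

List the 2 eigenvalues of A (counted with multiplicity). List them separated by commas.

det(A - lambda·I) = (20 - lambda)(-25 - lambda) - (-18)·(27) = lambda^2 + 5·lambda - 14.
This factors as (lambda + 7)·(lambda - 2) = 0.
Eigenvalues: -7, 2.

-7, 2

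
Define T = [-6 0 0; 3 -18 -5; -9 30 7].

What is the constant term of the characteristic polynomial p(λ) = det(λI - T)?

144

p(0) = det(0·I − T) = det(−T) = (−1)^3·det(T).
det(T) = -144, so p(0) = 144.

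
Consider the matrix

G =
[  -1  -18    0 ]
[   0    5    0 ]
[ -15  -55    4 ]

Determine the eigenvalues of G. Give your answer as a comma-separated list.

-1, 4, 5

Compute the characteristic polynomial p(μ) = det(μI - G).
Cofactor expansion gives p(μ) = μ^3 - 8μ^2 + 11μ + 20.
Since p(4) = 0, μ = 4 is a root.
Factor out (μ - 4): p(μ) = (μ - 4)·(μ^2 - 4μ - 5).
The quadratic factors as (μ + 1)·(μ - 5).
Eigenvalues: -1, 4, 5.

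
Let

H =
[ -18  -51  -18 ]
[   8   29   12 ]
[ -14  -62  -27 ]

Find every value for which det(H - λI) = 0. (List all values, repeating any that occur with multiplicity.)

-7, -6, -3

Compute the characteristic polynomial p(μ) = det(μI - H).
Expanding the 3×3 determinant: p(μ) = μ^3 + 16μ^2 + 81μ + 126.
Rational-root test: μ = -3 gives p(-3) = 0.
Dividing by (μ + 3) leaves μ^2 + 13μ + 42.
The quadratic factors as (μ + 7)·(μ + 6).
Eigenvalues: -7, -6, -3.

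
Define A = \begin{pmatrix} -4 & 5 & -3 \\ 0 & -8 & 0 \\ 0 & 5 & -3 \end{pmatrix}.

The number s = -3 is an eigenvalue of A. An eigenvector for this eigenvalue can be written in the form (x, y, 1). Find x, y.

-3, 0

We need (A + 3I)v = 0.
A + 3I = [[-1, 5, -3], [0, -5, 0], [0, 5, 0]].
Row 1: (-1)·x + (5)·y + (-3)·1 = 0
Row 2: (0)·x + (-5)·y + (0)·1 = 0
Row 3: (0)·x + (5)·y + (0)·1 = 0
Solving gives x = -3, y = 0.
Check: A·(-3, 0, 1) = (9, 0, -3) = -3·(-3, 0, 1).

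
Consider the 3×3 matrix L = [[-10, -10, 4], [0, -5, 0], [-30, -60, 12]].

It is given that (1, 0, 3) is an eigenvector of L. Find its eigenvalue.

2

Compute Lv: L·(1, 0, 3) = (2, 0, 6).
Since Lv = λv, compare component 1: 2 = λ·1, so λ = 2.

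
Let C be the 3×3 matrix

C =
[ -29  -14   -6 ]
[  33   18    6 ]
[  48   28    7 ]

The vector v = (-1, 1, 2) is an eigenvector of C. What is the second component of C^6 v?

729

First find the eigenvalue: Cv = (3, -3, -6) = -3·(-1, 1, 2), so λ = -3.
Then C^6 v = λ^6·v = (-3)^6·(-1, 1, 2) = 729·(-1, 1, 2) = (-729, 729, 1458).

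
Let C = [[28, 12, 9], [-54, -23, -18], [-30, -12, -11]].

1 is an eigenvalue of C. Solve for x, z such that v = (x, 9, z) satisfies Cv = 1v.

-6, 6

We need (C - 1I)v = 0.
C - 1I = [[27, 12, 9], [-54, -24, -18], [-30, -12, -12]].
Row 1: (27)·x + (12)·9 + (9)·z = 0
Row 2: (-54)·x + (-24)·9 + (-18)·z = 0
Row 3: (-30)·x + (-12)·9 + (-12)·z = 0
Solving gives x = -6, z = 6.
Check: C·(-6, 9, 6) = (-6, 9, 6) = 1·(-6, 9, 6).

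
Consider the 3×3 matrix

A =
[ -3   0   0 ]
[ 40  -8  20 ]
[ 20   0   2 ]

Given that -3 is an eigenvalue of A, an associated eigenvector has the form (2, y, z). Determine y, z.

-16, -8

We need (A + 3I)v = 0.
A + 3I = [[0, 0, 0], [40, -5, 20], [20, 0, 5]].
Row 1: (0)·2 + (0)·y + (0)·z = 0
Row 2: (40)·2 + (-5)·y + (20)·z = 0
Row 3: (20)·2 + (0)·y + (5)·z = 0
Solving gives y = -16, z = -8.
Check: A·(2, -16, -8) = (-6, 48, 24) = -3·(2, -16, -8).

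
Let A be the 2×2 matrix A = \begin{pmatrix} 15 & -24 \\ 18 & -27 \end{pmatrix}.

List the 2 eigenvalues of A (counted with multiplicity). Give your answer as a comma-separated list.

-9, -3

det(A - tI) = (15 - t)(-27 - t) - (-24)·(18) = t^2 + 12t + 27.
This factors as (t + 9)·(t + 3) = 0.
Eigenvalues: -9, -3.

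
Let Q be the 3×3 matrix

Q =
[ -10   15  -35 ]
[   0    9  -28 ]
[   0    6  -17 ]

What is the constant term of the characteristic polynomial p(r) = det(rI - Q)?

p(0) = det(0·I − Q) = det(−Q) = (−1)^3·det(Q).
det(Q) = -150, so p(0) = 150.

150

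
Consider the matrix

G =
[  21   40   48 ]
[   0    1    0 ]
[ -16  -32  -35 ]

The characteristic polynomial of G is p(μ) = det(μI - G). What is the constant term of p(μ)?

-33

p(μ) = μ^3 + 13μ^2 + 19μ - 33.
The constant term is -33.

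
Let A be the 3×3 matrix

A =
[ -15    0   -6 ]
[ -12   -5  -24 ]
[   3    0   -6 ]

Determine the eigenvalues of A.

-12, -9, -5

Compute the characteristic polynomial p(lambda) = det(lambda·I - A).
Cofactor expansion gives p(lambda) = lambda^3 + 26·lambda^2 + 213·lambda + 540.
Rational-root test: lambda = -9 gives p(-9) = 0.
Dividing by (lambda + 9) leaves lambda^2 + 17·lambda + 60.
The quadratic factors as (lambda + 12)·(lambda + 5).
Eigenvalues: -12, -9, -5.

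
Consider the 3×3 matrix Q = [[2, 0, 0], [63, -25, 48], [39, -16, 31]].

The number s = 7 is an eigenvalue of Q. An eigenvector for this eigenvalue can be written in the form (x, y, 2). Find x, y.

0, 3

We need (Q - 7I)v = 0.
Q - 7I = [[-5, 0, 0], [63, -32, 48], [39, -16, 24]].
Row 1: (-5)·x + (0)·y + (0)·2 = 0
Row 2: (63)·x + (-32)·y + (48)·2 = 0
Row 3: (39)·x + (-16)·y + (24)·2 = 0
Solving gives x = 0, y = 3.
Check: Q·(0, 3, 2) = (0, 21, 14) = 7·(0, 3, 2).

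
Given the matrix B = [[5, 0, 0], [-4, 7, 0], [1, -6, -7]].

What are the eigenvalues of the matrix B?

B is lower triangular, so its eigenvalues are the diagonal entries.
Diagonal: 5, 7, -7.

-7, 5, 7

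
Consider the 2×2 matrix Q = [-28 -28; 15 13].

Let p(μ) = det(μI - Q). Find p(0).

56

p(0) = det(0·I − Q) = det(−Q) = (−1)^2·det(Q).
det(Q) = 56, so p(0) = 56.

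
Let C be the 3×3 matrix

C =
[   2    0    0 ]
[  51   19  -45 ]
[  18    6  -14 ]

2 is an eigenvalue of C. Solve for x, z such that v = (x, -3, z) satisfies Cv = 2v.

1, 0

We need (C - 2I)v = 0.
C - 2I = [[0, 0, 0], [51, 17, -45], [18, 6, -16]].
Row 1: (0)·x + (0)·-3 + (0)·z = 0
Row 2: (51)·x + (17)·-3 + (-45)·z = 0
Row 3: (18)·x + (6)·-3 + (-16)·z = 0
Solving gives x = 1, z = 0.
Check: C·(1, -3, 0) = (2, -6, 0) = 2·(1, -3, 0).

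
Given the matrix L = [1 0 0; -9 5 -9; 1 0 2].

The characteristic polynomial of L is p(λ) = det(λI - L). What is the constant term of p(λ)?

-10

p(λ) = λ^3 - 8λ^2 + 17λ - 10.
The constant term is -10.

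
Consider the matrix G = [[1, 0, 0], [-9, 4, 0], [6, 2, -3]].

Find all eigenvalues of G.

G is lower triangular, so its eigenvalues are the diagonal entries.
Diagonal: 1, 4, -3.

-3, 1, 4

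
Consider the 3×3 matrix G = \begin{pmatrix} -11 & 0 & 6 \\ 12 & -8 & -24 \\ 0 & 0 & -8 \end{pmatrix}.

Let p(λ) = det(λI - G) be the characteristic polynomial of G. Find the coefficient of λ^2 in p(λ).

The coefficient of λ^2 of det(λI - G) is −trace(G).
trace(G) = (-11) + (-8) + (-8) = -27, so the coefficient is 27.

27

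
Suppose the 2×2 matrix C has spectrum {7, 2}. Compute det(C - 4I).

-6

If C has eigenvalues 7, 2, then C - 4I has eigenvalues 3, -2.
det(C - 4I) = (3) · (-2) = -6.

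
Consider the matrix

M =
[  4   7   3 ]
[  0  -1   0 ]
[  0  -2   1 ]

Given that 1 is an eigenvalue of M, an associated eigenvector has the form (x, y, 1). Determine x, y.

-1, 0

We need (M - 1I)v = 0.
M - 1I = [[3, 7, 3], [0, -2, 0], [0, -2, 0]].
Row 1: (3)·x + (7)·y + (3)·1 = 0
Row 2: (0)·x + (-2)·y + (0)·1 = 0
Row 3: (0)·x + (-2)·y + (0)·1 = 0
Solving gives x = -1, y = 0.
Check: M·(-1, 0, 1) = (-1, 0, 1) = 1·(-1, 0, 1).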